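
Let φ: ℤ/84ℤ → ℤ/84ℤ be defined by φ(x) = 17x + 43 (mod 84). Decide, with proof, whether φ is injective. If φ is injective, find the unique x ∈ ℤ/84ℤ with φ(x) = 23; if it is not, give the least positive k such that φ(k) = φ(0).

68

By definition, φ is injective when φ(u) = φ(v) forces u = v.
If φ(u) = φ(v), then 17u ≡ 17v (mod 84). Because gcd(17, 84) = 1, we may cancel 17 to get u ≡ v (mod 84).
So φ is injective.
We now compute 17⁻¹ mod 84 explicitly. Euclid's algorithm: 84 = 4·17 + 16, 17 = 1·16 + 1; back-substituting gives 1 = 5·17 − 1·84, so 17⁻¹ ≡ 5 (mod 84).
Since φ is injective, we find φ⁻¹(23): we need 17x ≡ 23 − 43 ≡ 64 (mod 84). Using 17⁻¹ = 5: x ≡ 5·64 = 320 = 3·84 + 68, so x = 68.
Check: φ(68) = 17·68 + 43 = 1199 = 14·84 + 23 ≡ 23 (mod 84).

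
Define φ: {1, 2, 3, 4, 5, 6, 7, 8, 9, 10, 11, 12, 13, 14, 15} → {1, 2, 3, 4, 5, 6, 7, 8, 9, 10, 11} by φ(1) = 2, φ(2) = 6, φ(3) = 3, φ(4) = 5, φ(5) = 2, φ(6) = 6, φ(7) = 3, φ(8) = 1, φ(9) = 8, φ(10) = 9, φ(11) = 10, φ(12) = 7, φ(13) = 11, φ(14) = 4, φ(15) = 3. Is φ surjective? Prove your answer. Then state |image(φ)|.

11

Every element of the codomain has a preimage: 1 = φ(8), 2 = φ(1), 3 = φ(3), 4 = φ(14), 5 = φ(4), 6 = φ(2), 7 = φ(12), 8 = φ(9), 9 = φ(10), 10 = φ(11), 11 = φ(13).
Thus φ is surjective.
The image of φ is {1, 2, 3, 4, 5, 6, 7, 8, 9, 10, 11}, which has 11 elements.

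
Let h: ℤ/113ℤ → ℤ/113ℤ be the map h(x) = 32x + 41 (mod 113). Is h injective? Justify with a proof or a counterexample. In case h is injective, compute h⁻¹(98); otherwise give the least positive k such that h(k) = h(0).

83

Recall that h is injective when h(a) = h(b) forces a = b.
If h(a) = h(b), then 32a ≡ 32b (mod 113). Because gcd(32, 113) = 1, we may cancel 32 to get a ≡ b (mod 113).
Hence h is injective.
We now compute 32⁻¹ mod 113 explicitly. Euclid's algorithm: 113 = 3·32 + 17, 32 = 1·17 + 15, 17 = 1·15 + 2, 15 = 7·2 + 1; back-substituting gives 1 = 53·32 − 15·113, so 32⁻¹ ≡ 53 (mod 113).
Since h is injective, we compute h⁻¹(98): solve 32x + 41 ≡ 98 (mod 113), i.e. 32x ≡ 57 (mod 113).
Multiplying by 32⁻¹ = 53 gives x ≡ 53·57 = 3021 = 26·113 + 83 ≡ 83 (mod 113).
Check: h(83) = 32·83 + 41 = 2697 = 23·113 + 98 ≡ 98 (mod 113).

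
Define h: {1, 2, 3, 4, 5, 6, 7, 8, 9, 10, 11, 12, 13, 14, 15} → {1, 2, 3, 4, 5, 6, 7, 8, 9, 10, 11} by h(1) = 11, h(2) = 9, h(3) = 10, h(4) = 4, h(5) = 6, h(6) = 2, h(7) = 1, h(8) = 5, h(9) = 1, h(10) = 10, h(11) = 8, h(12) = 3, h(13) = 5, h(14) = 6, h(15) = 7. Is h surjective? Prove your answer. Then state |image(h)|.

11

Every element of the codomain has a preimage: 1 = h(7), 2 = h(6), 3 = h(12), 4 = h(4), 5 = h(8), 6 = h(5), 7 = h(15), 8 = h(11), 9 = h(2), 10 = h(3), 11 = h(1).
Therefore h is surjective.
The image of h is {1, 2, 3, 4, 5, 6, 7, 8, 9, 10, 11}, which has 11 elements.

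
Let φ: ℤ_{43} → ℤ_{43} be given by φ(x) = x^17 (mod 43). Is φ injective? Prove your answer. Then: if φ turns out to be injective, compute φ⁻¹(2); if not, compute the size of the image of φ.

Since 43 is prime, the nonzero elements of ℤ_{43} form a cyclic group of order 42.
As gcd(17, 42) = 1, raising to the 17th power is a bijection on this group: if u^17 ≡ v^17 then (uv^{−1})^17 = 1, and the only element of order dividing gcd(17, 42) = 1 is 1, so u = v.
With φ(0) = 0 this makes φ injective on all of ℤ_{43}, hence bijective (finite equal-size domain and codomain). In particular φ is injective.
Since φ is injective, we find the preimage of 2. The inverse of x ↦ x^17 on (ℤ_{43})^× is x ↦ x^5, because 17·5 = 85 = 2·42 + 1 ≡ 1 (mod 42) and x^{42} = 1 for x ≠ 0 (Fermat). So φ⁻¹(2) = 2^5 mod 43.
Repeated squaring mod 43: 2^1 ≡ 2, 2^2 ≡ 2² = 4, 2^4 ≡ 4² = 16. Since 5 = 4 + 1, 2^5 ≡ 16·2: 16·2 = 32. So 2^5 ≡ 32 (mod 43).
Hence φ⁻¹(2) = 32.

32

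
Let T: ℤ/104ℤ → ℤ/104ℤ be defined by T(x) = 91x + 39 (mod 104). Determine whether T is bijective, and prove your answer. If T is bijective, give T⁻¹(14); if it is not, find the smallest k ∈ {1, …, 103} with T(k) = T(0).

Recall that T is injective when T(x_1) = T(x_2) forces x_1 = x_2.
We have gcd(91, 104) = 13 > 1. Taking x_1 = 0 and x_2 = 8: T(0) = 39 and T(8) = 91·8 + 39 = 767 ≡ 39 (mod 104).
So T(0) = T(8) while 0 ≠ 8, therefore T is not injective, hence not bijective.
Since T is not bijective, we find the least positive k with T(k) = T(0): this means 91k ≡ 0 (mod 104), i.e. 104 ∣ 91k. Since gcd(91, 104) = 13, dividing through by 13 this holds exactly when 8 ∣ 7k, and as gcd(7, 8) = 1, exactly when 8 ∣ k.
The smallest positive such k is 8.

8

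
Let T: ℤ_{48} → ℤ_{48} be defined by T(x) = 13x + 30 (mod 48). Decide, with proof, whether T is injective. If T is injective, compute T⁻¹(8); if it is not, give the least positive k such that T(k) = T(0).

Suppose T(s) = T(t) in ℤ_{48}. Then 13s + 30 ≡ 13t + 30 (mod 48), hence 13(s − t) ≡ 0 (mod 48).
Since gcd(13, 48) = 1, 13 is invertible modulo 48, so s − t ≡ 0 (mod 48), i.e. s = t.
Thus T is injective.
We now compute 13⁻¹ mod 48 explicitly. Euclid's algorithm: 48 = 3·13 + 9, 13 = 1·9 + 4, 9 = 2·4 + 1; back-substituting gives 1 = 37·13 − 10·48, so 13⁻¹ ≡ 37 (mod 48).
Since T is injective, we find T⁻¹(8): we need 13x ≡ 8 − 30 ≡ 26 (mod 48). Using 13⁻¹ = 37: x ≡ 37·26 = 962 = 20·48 + 2, so x = 2.
Check: T(2) = 13·2 + 30 = 56 = 1·48 + 8 ≡ 8 (mod 48).

2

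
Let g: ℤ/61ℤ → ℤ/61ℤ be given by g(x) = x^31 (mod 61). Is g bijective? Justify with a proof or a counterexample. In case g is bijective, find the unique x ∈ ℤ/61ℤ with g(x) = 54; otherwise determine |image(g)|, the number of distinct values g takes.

7

Since 61 is prime, the nonzero elements of ℤ/61ℤ form a cyclic group of order 60.
As gcd(31, 60) = 1, raising to the 31st power is a bijection on this group: if s^31 ≡ t^31 then (st^{−1})^31 = 1, and the only element of order dividing gcd(31, 60) = 1 is 1, so s = t.
With g(0) = 0 this makes g injective on all of ℤ/61ℤ, hence bijective (finite equal-size domain and codomain). In particular g is bijective.
Since g is bijective, we find the preimage of 54. The inverse of x ↦ x^31 on (ℤ/61ℤ)^× is x ↦ x^31, because 31·31 = 961 = 16·60 + 1 ≡ 1 (mod 60) and x^{60} = 1 for x ≠ 0 (Fermat). So g⁻¹(54) = 54^31 mod 61.
Repeated squaring mod 61: 54^1 ≡ 54, 54^2 ≡ 54² = 2916 ≡ 49, 54^4 ≡ 49² = 2401 ≡ 22, 54^8 ≡ 22² = 484 ≡ 57, 54^16 ≡ 57² = 3249 ≡ 16. Since 31 = 16 + 8 + 4 + 2 + 1, 54^31 ≡ 16·57·22·49·54: 16·57 = 912 ≡ 58, then 58·22 = 1276 ≡ 56, then 56·49 = 2744 ≡ 60, then 60·54 = 3240 ≡ 7. So 54^31 ≡ 7 (mod 61).
Hence g⁻¹(54) = 7.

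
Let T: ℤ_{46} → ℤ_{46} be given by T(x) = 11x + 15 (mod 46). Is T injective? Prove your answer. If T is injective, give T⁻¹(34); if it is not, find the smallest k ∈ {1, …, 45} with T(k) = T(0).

31

If T(a) = T(b), then 11a ≡ 11b (mod 46). Because gcd(11, 46) = 1, we may cancel 11 to get a ≡ b (mod 46).
Thus T is injective.
We now compute 11⁻¹ mod 46 explicitly. Euclid's algorithm: 46 = 4·11 + 2, 11 = 5·2 + 1; back-substituting gives 1 = 21·11 − 5·46, so 11⁻¹ ≡ 21 (mod 46).
Since T is injective, we find T⁻¹(34): we need 11x ≡ 34 − 15 ≡ 19 (mod 46). Using 11⁻¹ = 21: x ≡ 21·19 = 399 = 8·46 + 31, so x = 31.
Check: T(31) = 11·31 + 15 = 356 = 7·46 + 34 ≡ 34 (mod 46).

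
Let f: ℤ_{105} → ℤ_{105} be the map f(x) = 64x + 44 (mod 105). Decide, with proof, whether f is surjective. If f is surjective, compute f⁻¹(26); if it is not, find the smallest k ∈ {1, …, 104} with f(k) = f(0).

3

Since gcd(64, 105) = 1, 64 is invertible modulo 105. Euclid's algorithm: 105 = 1·64 + 41, 64 = 1·41 + 23, 41 = 1·23 + 18, 23 = 1·18 + 5, 18 = 3·5 + 3, 5 = 1·3 + 2, 3 = 1·2 + 1; back-substituting gives 1 = 64·64 − 39·105, so 64⁻¹ ≡ 64 (mod 105).
Then y ↦ 64(y − 44) is a two-sided inverse to f, so every y ∈ ℤ_{105} has a preimage.
Thus f is surjective.
Since f is surjective, we compute f⁻¹(26): solve 64x + 44 ≡ 26 (mod 105), i.e. 64x ≡ 87 (mod 105).
Multiplying by 64⁻¹ = 64 gives x ≡ 64·87 = 5568 = 53·105 + 3 ≡ 3 (mod 105).
Check: f(3) = 64·3 + 44 = 236 = 2·105 + 26 ≡ 26 (mod 105).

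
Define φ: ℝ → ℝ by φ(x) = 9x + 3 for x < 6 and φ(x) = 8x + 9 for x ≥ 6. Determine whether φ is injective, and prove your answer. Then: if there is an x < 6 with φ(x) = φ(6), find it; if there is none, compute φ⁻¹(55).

Both pieces are strictly increasing (slopes 9 and 8), so each is injective on its own interval.
The left piece maps (−∞, 6) onto (−∞, 57); the right piece maps [6, ∞) onto [57, ∞).
These images are disjoint, so no value is attained by both pieces. Therefore φ is injective.
Because the two images are disjoint, no x < 6 has φ(x) = φ(6), so we compute φ⁻¹(55): 55 lies in (−∞, 57), so solve 9x + 3 = 55: x = (55 − 3)/9 = 52/9.

52/9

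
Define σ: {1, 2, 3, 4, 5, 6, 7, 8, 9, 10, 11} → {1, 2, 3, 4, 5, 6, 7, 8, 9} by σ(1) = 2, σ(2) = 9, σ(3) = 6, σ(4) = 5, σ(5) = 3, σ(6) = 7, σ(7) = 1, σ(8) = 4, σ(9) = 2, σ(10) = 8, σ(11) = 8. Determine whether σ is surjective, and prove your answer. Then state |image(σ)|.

9

Every element of the codomain has a preimage: 1 = σ(7), 2 = σ(1), 3 = σ(5), 4 = σ(8), 5 = σ(4), 6 = σ(3), 7 = σ(6), 8 = σ(10), 9 = σ(2).
Thus σ is surjective.
The image of σ is {1, 2, 3, 4, 5, 6, 7, 8, 9}, which has 9 elements.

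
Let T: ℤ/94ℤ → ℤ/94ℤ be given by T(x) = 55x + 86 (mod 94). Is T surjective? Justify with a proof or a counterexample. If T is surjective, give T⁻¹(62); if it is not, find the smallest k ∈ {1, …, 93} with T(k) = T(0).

Recall that T is surjective if every y in the codomain equals T(x) for some x in the domain.
Since gcd(55, 94) = 1, 55 is invertible modulo 94. Euclid's algorithm: 94 = 1·55 + 39, 55 = 1·39 + 16, 39 = 2·16 + 7, 16 = 2·7 + 2, 7 = 3·2 + 1; back-substituting gives 1 = 53·55 − 31·94, so 55⁻¹ ≡ 53 (mod 94).
Then y ↦ 53(y − 86) is a two-sided inverse to T, so every y ∈ ℤ/94ℤ has a preimage.
Thus T is surjective.
Since T is surjective, we find T⁻¹(62): we need 55x ≡ 62 − 86 ≡ 70 (mod 94). Using 55⁻¹ = 53: x ≡ 53·70 = 3710 = 39·94 + 44, so x = 44.
Check: T(44) = 55·44 + 86 = 2506 = 26·94 + 62 ≡ 62 (mod 94).

44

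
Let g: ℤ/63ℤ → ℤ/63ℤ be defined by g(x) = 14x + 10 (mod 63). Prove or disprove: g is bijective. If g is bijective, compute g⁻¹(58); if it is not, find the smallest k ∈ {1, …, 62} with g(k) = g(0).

9

We have gcd(14, 63) = 7 > 1. Taking a = 0 and b = 9: g(0) = 10 and g(9) = 14·9 + 10 = 136 ≡ 10 (mod 63).
So g(0) = g(9) while 0 ≠ 9, therefore g is not injective, hence not bijective.
Since g is not bijective, we find the least positive k with g(k) = g(0): this means 14k ≡ 0 (mod 63), i.e. 63 ∣ 14k. Since gcd(14, 63) = 7, dividing through by 7 this holds exactly when 9 ∣ 2k, and as gcd(2, 9) = 1, exactly when 9 ∣ k.
The smallest positive such k is 9.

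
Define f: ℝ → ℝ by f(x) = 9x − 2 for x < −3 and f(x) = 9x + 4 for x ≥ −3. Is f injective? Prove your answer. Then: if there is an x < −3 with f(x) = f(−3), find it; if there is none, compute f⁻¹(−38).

Both pieces are strictly increasing (slopes 9 and 9), so each is injective on its own interval.
The left piece maps (−∞, −3) onto (−∞, −29); the right piece maps [−3, ∞) onto [−23, ∞).
These images are disjoint, so no value is attained by both pieces. Hence f is injective.
Because the two images are disjoint, no x < −3 has f(x) = f(−3), so we compute f⁻¹(−38): −38 lies in (−∞, −29), so solve 9x − 2 = −38: x = (−38 + 2)/9 = −4.

-4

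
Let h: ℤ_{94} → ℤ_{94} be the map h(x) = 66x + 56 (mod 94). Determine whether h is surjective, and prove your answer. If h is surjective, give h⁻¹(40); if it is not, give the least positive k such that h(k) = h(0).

47

Since gcd(66, 94) = 2, we have 66x ≡ 0 (mod 2) for all x, so h(x) ≡ 0 (mod 2).
But 1 ≢ 0 (mod 2), so 1 ∈ ℤ_{94} has no preimage. So h is not surjective.
Since h is not surjective, we find the least positive k with h(k) = h(0): this means 66k ≡ 0 (mod 94), i.e. 94 ∣ 66k. Since gcd(66, 94) = 2, dividing through by 2 this holds exactly when 47 ∣ 33k, and as gcd(33, 47) = 1, exactly when 47 ∣ k.
The smallest positive such k is 47.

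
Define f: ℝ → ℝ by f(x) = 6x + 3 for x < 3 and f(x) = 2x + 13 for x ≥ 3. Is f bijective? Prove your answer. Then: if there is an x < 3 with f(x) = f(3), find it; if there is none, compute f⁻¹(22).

Both pieces are strictly increasing (slopes 6 and 2), so each is injective on its own interval.
The left piece maps (−∞, 3) onto (−∞, 21); the right piece maps [3, ∞) onto [19, ∞).
These images overlap. In particular f(3) = 19 (right piece), and solving 6x + 3 = 19 on the left piece gives x = 8/3 < 3.
So f(8/3) = f(3) with 8/3 ≠ 3, and f is not injective, hence not bijective. This x = 8/3 is the requested value below 3.

8/3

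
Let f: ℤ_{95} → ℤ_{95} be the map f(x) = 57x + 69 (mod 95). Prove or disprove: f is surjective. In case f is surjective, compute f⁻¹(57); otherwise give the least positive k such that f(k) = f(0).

5

Since gcd(57, 95) = 19, we have 57x ≡ 0 (mod 19) for all x, so f(x) ≡ 12 (mod 19).
But 0 ≢ 12 (mod 19), so 0 ∈ ℤ_{95} has no preimage. Hence f is not surjective.
Since f is not surjective, we find the least positive k with f(k) = f(0): this means 57k ≡ 0 (mod 95), i.e. 95 ∣ 57k. Since gcd(57, 95) = 19, dividing through by 19 this holds exactly when 5 ∣ 3k, and as gcd(3, 5) = 1, exactly when 5 ∣ k.
The smallest positive such k is 5.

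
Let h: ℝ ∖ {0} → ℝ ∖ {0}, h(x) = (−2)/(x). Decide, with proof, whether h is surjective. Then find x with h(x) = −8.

1/4

For any y ≠ 0, solving y(x) = −2 for x gives a well-defined x ≠ 0. So h is surjective.
Solving h(x) = −8: cross-multiplying gives −2 = −8(x), which rearranges to 8x = 2, so x = 1/4.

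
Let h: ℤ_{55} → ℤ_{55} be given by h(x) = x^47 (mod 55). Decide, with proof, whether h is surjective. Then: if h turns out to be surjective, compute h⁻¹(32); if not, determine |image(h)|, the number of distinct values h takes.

43

Computing x^47 mod 55 for each x (by repeated squaring, reducing mod 55 at every step), the values h(0), h(1), …, h(54) are: 0, 1, 18, 42, 49, 25, 41, 28, 2, 4, 10, 11, 23, 7, 9, 5, 36, 8, 17, 24, 15, 21, 33, 12, 29, 20, 16, 3, 52, 39, 35, 26, 43, 22, 34, 40, 31, 38, 47, 19, 50, 46, 48, 32, 44, 45, 51, 53, 27, 14, 30, 6, 13, 37, 54.
Every element of ℤ_{55} appears exactly once in this list, so h is a bijection, and in particular surjective.
Since h is surjective, we read off the preimage of 32 from the same table: h(43) = 32, so h⁻¹(32) = 43.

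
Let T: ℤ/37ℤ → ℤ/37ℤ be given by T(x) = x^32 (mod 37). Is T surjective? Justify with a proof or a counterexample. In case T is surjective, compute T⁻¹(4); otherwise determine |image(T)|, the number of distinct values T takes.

T(1) = 1^32 = 1.
T(6): Repeated squaring mod 37: 6^1 ≡ 6, 6^2 ≡ 6² = 36, 6^4 ≡ 36² = 1296 ≡ 1, 6^8 ≡ 1² = 1, 6^16 ≡ 1² = 1, 6^32 ≡ 1² = 1. So 6^32 ≡ 1 (mod 37).
So T(1) = T(6) = 1 while 1 ≠ 6, therefore T is not injective.
A non-injective map from the 37-element set ℤ/37ℤ to itself takes at most 36 distinct values, so it cannot be surjective. Thus T is not surjective.
Since T is not surjective, we determine |image(T)|. Computing x^32 mod 37 for each x (by repeated squaring, reducing mod 37 at every step), the values T(0), T(1), …, T(36) are: 0, 1, 7, 16, 12, 9, 1, 9, 10, 34, 26, 10, 7, 12, 26, 33, 33, 34, 16, 16, 34, 33, 33, 26, 12, 7, 10, 26, 34, 10, 9, 1, 9, 12, 16, 7, 1.
The distinct values are {0, 1, 7, 9, 10, 12, 16, 26, 33, 34}; there are 10 of them.

10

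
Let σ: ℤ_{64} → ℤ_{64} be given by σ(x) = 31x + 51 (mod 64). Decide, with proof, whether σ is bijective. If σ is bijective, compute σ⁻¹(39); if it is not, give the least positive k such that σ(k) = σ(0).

Suppose σ(x_1) = σ(x_2) in ℤ_{64}. Then 31x_1 + 51 ≡ 31x_2 + 51 (mod 64), thus 31(x_1 − x_2) ≡ 0 (mod 64).
Since gcd(31, 64) = 1, 31 is invertible modulo 64, hence x_1 − x_2 ≡ 0 (mod 64), i.e. x_1 = x_2.
We now compute 31⁻¹ mod 64 explicitly. Euclid's algorithm: 64 = 2·31 + 2, 31 = 15·2 + 1; back-substituting gives 1 = 31·31 − 15·64, so 31⁻¹ ≡ 31 (mod 64).
Then y ↦ 31(y − 51) is a two-sided inverse to σ, so every y ∈ ℤ_{64} has a preimage.
Therefore σ is bijective.
Since σ is bijective, we compute σ⁻¹(39): solve 31x + 51 ≡ 39 (mod 64), i.e. 31x ≡ 52 (mod 64).
Multiplying by 31⁻¹ = 31 gives x ≡ 31·52 = 1612 = 25·64 + 12 ≡ 12 (mod 64).
Check: σ(12) = 31·12 + 51 = 423 = 6·64 + 39 ≡ 39 (mod 64).

12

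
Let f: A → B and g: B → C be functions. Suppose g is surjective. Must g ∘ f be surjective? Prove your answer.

not surjective

No. Take A = {0}, B = C = {0, 1, 2, 3}, f(0) = 0, and g = identity (surjective).
Then (g ∘ f)(0) = 0, and 3 ∈ C has no preimage under g ∘ f, so g ∘ f is not surjective.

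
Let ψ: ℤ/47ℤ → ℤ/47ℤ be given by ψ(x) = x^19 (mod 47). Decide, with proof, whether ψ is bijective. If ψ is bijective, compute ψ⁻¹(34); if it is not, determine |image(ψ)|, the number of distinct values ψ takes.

Since 47 is prime, the nonzero elements of ℤ/47ℤ form a cyclic group of order 46.
As gcd(19, 46) = 1, raising to the 19th power is a bijection on this group: if a^19 ≡ b^19 then (ab^{−1})^19 = 1, and the only element of order dividing gcd(19, 46) = 1 is 1, so a = b.
With ψ(0) = 0 this makes ψ injective on all of ℤ/47ℤ, hence bijective (finite equal-size domain and codomain). In particular ψ is bijective.
Since ψ is bijective, we find the preimage of 34. The inverse of x ↦ x^19 on (ℤ/47ℤ)^× is x ↦ x^17, because 19·17 = 323 = 7·46 + 1 ≡ 1 (mod 46) and x^{46} = 1 for x ≠ 0 (Fermat). So ψ⁻¹(34) = 34^17 mod 47.
Repeated squaring mod 47: 34^1 ≡ 34, 34^2 ≡ 34² = 1156 ≡ 28, 34^4 ≡ 28² = 784 ≡ 32, 34^8 ≡ 32² = 1024 ≡ 37, 34^16 ≡ 37² = 1369 ≡ 6. Since 17 = 16 + 1, 34^17 ≡ 6·34: 6·34 = 204 ≡ 16. So 34^17 ≡ 16 (mod 47).
Hence ψ⁻¹(34) = 16.

16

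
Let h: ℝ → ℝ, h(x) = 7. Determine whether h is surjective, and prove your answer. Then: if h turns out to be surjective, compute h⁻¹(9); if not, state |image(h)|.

1

By definition, surjectivity means every element of the codomain has a preimage under h.
h(x) = 7 for all x, so 8 has no preimage and h is not surjective.
Since h is not surjective, we state |image(h)|: the image of h is {7}, which has 1 element.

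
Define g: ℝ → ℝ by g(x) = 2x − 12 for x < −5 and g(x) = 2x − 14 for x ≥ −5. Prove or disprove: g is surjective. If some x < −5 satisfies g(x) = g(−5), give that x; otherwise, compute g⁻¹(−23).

-6

Both pieces are strictly increasing (slopes 2 and 2), so each is injective on its own interval.
The left piece maps (−∞, −5) onto (−∞, −22); the right piece maps [−5, ∞) onto [−24, ∞).
The union (−∞, −22) ∪ [−24, ∞) covers ℝ, so g is surjective.
For the follow-up: the images overlap, so an x < −5 with g(x) = g(−5) exists. g(−5) = −24; solving 2x − 12 = −24 for x < −5 gives x = (−24 + 12)/2 = −6.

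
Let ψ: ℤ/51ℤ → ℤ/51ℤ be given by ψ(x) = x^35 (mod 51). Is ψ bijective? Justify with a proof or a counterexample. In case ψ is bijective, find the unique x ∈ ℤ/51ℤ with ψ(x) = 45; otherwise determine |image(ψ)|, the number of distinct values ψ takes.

12

Computing x^35 mod 51 for each x (by repeated squaring, reducing mod 51 at every step), the values ψ(0), ψ(1), …, ψ(50) are: 0, 1, 8, 27, 13, 23, 12, 37, 2, 15, 31, 5, 45, 4, 41, 9, 16, 17, 18, 25, 44, 30, 40, 29, 3, 19, 32, 48, 22, 11, 21, 7, 26, 33, 34, 35, 42, 10, 47, 6, 46, 20, 36, 49, 14, 39, 28, 38, 24, 43, 50.
Every element of ℤ/51ℤ appears exactly once in this list, so ψ is a bijection, and in particular bijective.
Since ψ is bijective, we read off the preimage of 45 from the same table: ψ(12) = 45, so ψ⁻¹(45) = 12.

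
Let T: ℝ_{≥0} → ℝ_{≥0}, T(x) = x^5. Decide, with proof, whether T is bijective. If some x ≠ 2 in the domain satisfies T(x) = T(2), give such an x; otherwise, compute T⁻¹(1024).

On ℝ_{≥0}, x ↦ x^5 is strictly increasing (injective) and for any y ∈ ℝ_{≥0} the 5th root y^{1/5} lies in ℝ_{≥0} (surjective). So T is bijective.
Since x ↦ x^5 is strictly increasing on ℝ_{≥0}, it is injective there, so no x ≠ 2 in the domain has T(x) = T(2). We therefore compute T⁻¹(1024) = 1024^{1/5} = 4 (indeed 4^5 = 1024).

4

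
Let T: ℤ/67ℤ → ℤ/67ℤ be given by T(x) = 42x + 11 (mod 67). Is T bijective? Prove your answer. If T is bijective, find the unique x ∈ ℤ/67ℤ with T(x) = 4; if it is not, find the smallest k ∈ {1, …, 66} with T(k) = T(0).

Recall that T is injective when T(a) = T(b) forces a = b.
If T(a) = T(b), then 42a ≡ 42b (mod 67). Because gcd(42, 67) = 1, we may cancel 42 to get a ≡ b (mod 67).
We now compute 42⁻¹ mod 67 explicitly. Euclid's algorithm: 67 = 1·42 + 25, 42 = 1·25 + 17, 25 = 1·17 + 8, 17 = 2·8 + 1; back-substituting gives 1 = 8·42 − 5·67, so 42⁻¹ ≡ 8 (mod 67).
For any y ∈ ℤ/67ℤ, x = 8(y − 11) mod 67 satisfies T(x) = 42·8(y − 11) + 11 ≡ y (since 42·8 ≡ 1 mod 67). So every y has a preimage.
Thus T is bijective.
Since T is bijective, we find T⁻¹(4): we need 42x ≡ 4 − 11 ≡ 60 (mod 67). Using 42⁻¹ = 8: x ≡ 8·60 = 480 = 7·67 + 11, so x = 11.
Check: T(11) = 42·11 + 11 = 473 = 7·67 + 4 ≡ 4 (mod 67).

11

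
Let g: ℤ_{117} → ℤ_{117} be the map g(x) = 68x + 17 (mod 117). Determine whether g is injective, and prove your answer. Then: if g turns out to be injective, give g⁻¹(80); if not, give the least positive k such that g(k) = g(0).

99

Suppose g(x_1) = g(x_2) in ℤ_{117}. Then 68x_1 + 17 ≡ 68x_2 + 17 (mod 117), hence 68(x_1 − x_2) ≡ 0 (mod 117).
Since gcd(68, 117) = 1, 68 is invertible modulo 117, therefore x_1 − x_2 ≡ 0 (mod 117), i.e. x_1 = x_2.
So g is injective.
We now compute 68⁻¹ mod 117 explicitly. Euclid's algorithm: 117 = 1·68 + 49, 68 = 1·49 + 19, 49 = 2·19 + 11, 19 = 1·11 + 8, 11 = 1·8 + 3, 8 = 2·3 + 2, 3 = 1·2 + 1; back-substituting gives 1 = 74·68 − 43·117, so 68⁻¹ ≡ 74 (mod 117).
Since g is injective, we find g⁻¹(80): we need 68x ≡ 80 − 17 ≡ 63 (mod 117). Using 68⁻¹ = 74: x ≡ 74·63 = 4662 = 39·117 + 99, so x = 99.
Check: g(99) = 68·99 + 17 = 6749 = 57·117 + 80 ≡ 80 (mod 117).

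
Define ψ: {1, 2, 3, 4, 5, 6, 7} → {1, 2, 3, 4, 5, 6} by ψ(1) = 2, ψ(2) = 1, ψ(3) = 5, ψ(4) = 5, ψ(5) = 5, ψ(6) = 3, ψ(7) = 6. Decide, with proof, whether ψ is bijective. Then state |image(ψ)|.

5

ψ(3) = 5 = ψ(4) with 3 ≠ 4, so ψ is not injective, hence not bijective.
The image of ψ is {1, 2, 3, 5, 6}, which has 5 elements.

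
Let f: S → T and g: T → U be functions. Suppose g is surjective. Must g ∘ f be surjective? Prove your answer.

not surjective

No. Take S = {0}, T = U = {0, 1, 2}, f(0) = 0, and g = identity (surjective).
Then (g ∘ f)(0) = 0, and 2 ∈ U has no preimage under g ∘ f, so g ∘ f is not surjective.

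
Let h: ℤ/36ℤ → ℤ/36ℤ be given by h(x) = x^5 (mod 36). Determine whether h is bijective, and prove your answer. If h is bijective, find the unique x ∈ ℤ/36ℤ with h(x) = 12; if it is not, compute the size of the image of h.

21

h(0) = 0^5 = 0.
h(6): Repeated squaring mod 36: 6^1 ≡ 6, 6^2 ≡ 6² = 36 ≡ 0, 6^4 ≡ 0² = 0. Since 5 = 4 + 1, 6^5 ≡ 0·6: 0·6 = 0. So 6^5 ≡ 0 (mod 36).
So h(0) = h(6) = 0 while 0 ≠ 6, thus h is not injective, hence not bijective.
Since h is not bijective, we determine |image(h)|. Computing x^5 mod 36 for each x (by repeated squaring, reducing mod 36 at every step), the values h(0), h(1), …, h(35) are: 0, 1, 32, 27, 16, 29, 0, 31, 8, 9, 28, 23, 0, 25, 20, 27, 4, 17, 0, 19, 32, 9, 16, 11, 0, 13, 8, 27, 28, 5, 0, 7, 20, 9, 4, 35.
The distinct values are {0, 1, 4, 5, 7, 8, 9, 11, 13, 16, 17, 19, 20, 23, 25, 27, 28, 29, 31, 32, 35}; there are 21 of them.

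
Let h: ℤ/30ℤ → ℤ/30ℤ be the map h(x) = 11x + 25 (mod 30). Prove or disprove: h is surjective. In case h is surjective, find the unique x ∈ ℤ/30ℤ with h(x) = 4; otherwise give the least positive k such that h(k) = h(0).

Recall that h is surjective if every y in the codomain equals h(x) for some x in the domain.
Since gcd(11, 30) = 1, 11 is invertible modulo 30. Euclid's algorithm: 30 = 2·11 + 8, 11 = 1·8 + 3, 8 = 2·3 + 2, 3 = 1·2 + 1; back-substituting gives 1 = 11·11 − 4·30, so 11⁻¹ ≡ 11 (mod 30).
For any y ∈ ℤ/30ℤ, x = 11(y − 25) mod 30 satisfies h(x) = 11·11(y − 25) + 25 ≡ y (since 11·11 ≡ 1 mod 30). So every y has a preimage.
So h is surjective.
Since h is surjective, we compute h⁻¹(4): solve 11x + 25 ≡ 4 (mod 30), i.e. 11x ≡ 9 (mod 30).
Multiplying by 11⁻¹ = 11 gives x ≡ 11·9 = 99 = 3·30 + 9 ≡ 9 (mod 30).
Check: h(9) = 11·9 + 25 = 124 = 4·30 + 4 ≡ 4 (mod 30).

9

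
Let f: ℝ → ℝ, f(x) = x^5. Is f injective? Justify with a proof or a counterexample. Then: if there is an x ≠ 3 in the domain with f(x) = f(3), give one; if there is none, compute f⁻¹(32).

2

On ℝ, x ↦ x^5 is strictly increasing (since 5 is odd), so f(x_1) = f(x_2) forces x_1 = x_2. Hence f is injective.
Since x ↦ x^5 is strictly increasing on ℝ, it is injective there, so no x ≠ 3 in the domain has f(x) = f(3). We therefore compute f⁻¹(32) = 32^{1/5} = 2 (indeed 2^5 = 32).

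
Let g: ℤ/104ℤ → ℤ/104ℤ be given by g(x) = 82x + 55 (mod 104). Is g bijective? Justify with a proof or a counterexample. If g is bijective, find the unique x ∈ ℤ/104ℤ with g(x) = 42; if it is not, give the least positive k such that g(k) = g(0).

52

By definition, g is injective if g(u) = g(v) implies u = v.
We have gcd(82, 104) = 2 > 1. Taking u = 0 and v = 52: g(0) = 55 and g(52) = 82·52 + 55 = 4319 ≡ 55 (mod 104).
So g(0) = g(52) while 0 ≠ 52, hence g is not injective, hence not bijective.
Since g is not bijective, we find the least positive k with g(k) = g(0): this means 82k ≡ 0 (mod 104), i.e. 104 ∣ 82k. Since gcd(82, 104) = 2, dividing through by 2 this holds exactly when 52 ∣ 41k, and as gcd(41, 52) = 1, exactly when 52 ∣ k.
The smallest positive such k is 52.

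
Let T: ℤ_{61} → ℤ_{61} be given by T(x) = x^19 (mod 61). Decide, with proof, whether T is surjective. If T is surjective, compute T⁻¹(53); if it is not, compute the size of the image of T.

38

Since 61 is prime, the nonzero elements of ℤ_{61} form a cyclic group of order 60.
As gcd(19, 60) = 1, raising to the 19th power is a bijection on this group: if u^19 ≡ v^19 then (uv^{−1})^19 = 1, and the only element of order dividing gcd(19, 60) = 1 is 1, so u = v.
With T(0) = 0 this makes T injective on all of ℤ_{61}, hence bijective (finite equal-size domain and codomain). In particular T is surjective.
Since T is surjective, we find the preimage of 53. The inverse of x ↦ x^19 on (ℤ_{61})^× is x ↦ x^19, because 19·19 = 361 = 6·60 + 1 ≡ 1 (mod 60) and x^{60} = 1 for x ≠ 0 (Fermat). So T⁻¹(53) = 53^19 mod 61.
Repeated squaring mod 61: 53^1 ≡ 53, 53^2 ≡ 53² = 2809 ≡ 3, 53^4 ≡ 3² = 9, 53^8 ≡ 9² = 81 ≡ 20, 53^16 ≡ 20² = 400 ≡ 34. Since 19 = 16 + 2 + 1, 53^19 ≡ 34·3·53: 34·3 = 102 ≡ 41, then 41·53 = 2173 ≡ 38. So 53^19 ≡ 38 (mod 61).
Hence T⁻¹(53) = 38.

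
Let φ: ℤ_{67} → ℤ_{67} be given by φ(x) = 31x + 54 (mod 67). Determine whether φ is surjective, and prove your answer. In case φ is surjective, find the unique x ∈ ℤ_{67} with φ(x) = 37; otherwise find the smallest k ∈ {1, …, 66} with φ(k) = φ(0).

Since gcd(31, 67) = 1, 31 is invertible modulo 67. Euclid's algorithm: 67 = 2·31 + 5, 31 = 6·5 + 1; back-substituting gives 1 = 13·31 − 6·67, so 31⁻¹ ≡ 13 (mod 67).
Then y ↦ 13(y − 54) is a two-sided inverse to φ, so every y ∈ ℤ_{67} has a preimage.
Hence φ is surjective.
Since φ is surjective, we compute φ⁻¹(37): solve 31x + 54 ≡ 37 (mod 67), i.e. 31x ≡ 50 (mod 67).
Multiplying by 31⁻¹ = 13 gives x ≡ 13·50 = 650 = 9·67 + 47 ≡ 47 (mod 67).
Check: φ(47) = 31·47 + 54 = 1511 = 22·67 + 37 ≡ 37 (mod 67).

47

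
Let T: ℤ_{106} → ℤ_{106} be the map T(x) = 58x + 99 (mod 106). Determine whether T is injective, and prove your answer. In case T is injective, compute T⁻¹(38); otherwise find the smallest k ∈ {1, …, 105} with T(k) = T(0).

Recall that T is injective when T(a) = T(b) forces a = b.
We have gcd(58, 106) = 2 > 1. Taking a = 0 and b = 53: T(0) = 99 and T(53) = 58·53 + 99 = 3173 ≡ 99 (mod 106).
So T(0) = T(53) while 0 ≠ 53, thus T is not injective.
Since T is not injective, we find the least positive k with T(k) = T(0): this means 58k ≡ 0 (mod 106), i.e. 106 ∣ 58k. Since gcd(58, 106) = 2, dividing through by 2 this holds exactly when 53 ∣ 29k, and as gcd(29, 53) = 1, exactly when 53 ∣ k.
The smallest positive such k is 53.

53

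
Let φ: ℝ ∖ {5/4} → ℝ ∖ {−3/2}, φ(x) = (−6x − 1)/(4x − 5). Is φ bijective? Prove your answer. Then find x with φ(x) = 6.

Suppose φ(u) = φ(v). Cross-multiplying: (−6u − 1)(4v − 5) = (−6v − 1)(4u − 5).
Expanding both sides and cancelling the symmetric terms leaves 34·(u − v) = 0. Since 34 ≠ 0, u = v. Therefore φ is injective.
For any y ≠ −3/2, solving y(4x − 5) = −6x − 1 for x gives a well-defined x ≠ 5/4. So φ is surjective.
So φ is bijective.
Solving φ(x) = 6: cross-multiplying gives −6x − 1 = 6(4x − 5), which rearranges to −30x = −29, so x = 29/30.

29/30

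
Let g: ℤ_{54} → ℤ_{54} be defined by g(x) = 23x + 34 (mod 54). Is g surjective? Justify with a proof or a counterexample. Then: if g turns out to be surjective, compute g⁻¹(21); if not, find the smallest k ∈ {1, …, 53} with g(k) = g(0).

37

Since gcd(23, 54) = 1, 23 is invertible modulo 54. Euclid's algorithm: 54 = 2·23 + 8, 23 = 2·8 + 7, 8 = 1·7 + 1; back-substituting gives 1 = 47·23 − 20·54, so 23⁻¹ ≡ 47 (mod 54).
For any y ∈ ℤ_{54}, x = 47(y − 34) mod 54 satisfies g(x) = 23·47(y − 34) + 34 ≡ y (since 23·47 ≡ 1 mod 54). So every y has a preimage.
Thus g is surjective.
Since g is surjective, we find g⁻¹(21): we need 23x ≡ 21 − 34 ≡ 41 (mod 54). Using 23⁻¹ = 47: x ≡ 47·41 = 1927 = 35·54 + 37, so x = 37.
Check: g(37) = 23·37 + 34 = 885 = 16·54 + 21 ≡ 21 (mod 54).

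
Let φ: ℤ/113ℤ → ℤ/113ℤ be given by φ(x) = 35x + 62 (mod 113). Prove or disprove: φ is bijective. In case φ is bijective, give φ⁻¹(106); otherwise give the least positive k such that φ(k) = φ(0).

Recall that φ is injective when φ(s) = φ(t) forces s = t.
Suppose φ(s) = φ(t) in ℤ/113ℤ. Then 35s + 62 ≡ 35t + 62 (mod 113), hence 35(s − t) ≡ 0 (mod 113).
Since gcd(35, 113) = 1, 35 is invertible modulo 113, thus s − t ≡ 0 (mod 113), i.e. s = t.
We now compute 35⁻¹ mod 113 explicitly. Euclid's algorithm: 113 = 3·35 + 8, 35 = 4·8 + 3, 8 = 2·3 + 2, 3 = 1·2 + 1; back-substituting gives 1 = 42·35 − 13·113, so 35⁻¹ ≡ 42 (mod 113).
For any y ∈ ℤ/113ℤ, x = 42(y − 62) mod 113 satisfies φ(x) = 35·42(y − 62) + 62 ≡ y (since 35·42 ≡ 1 mod 113). So every y has a preimage.
Hence φ is bijective.
Since φ is bijective, we compute φ⁻¹(106): solve 35x + 62 ≡ 106 (mod 113), i.e. 35x ≡ 44 (mod 113).
Multiplying by 35⁻¹ = 42 gives x ≡ 42·44 = 1848 = 16·113 + 40 ≡ 40 (mod 113).
Check: φ(40) = 35·40 + 62 = 1462 = 12·113 + 106 ≡ 106 (mod 113).

40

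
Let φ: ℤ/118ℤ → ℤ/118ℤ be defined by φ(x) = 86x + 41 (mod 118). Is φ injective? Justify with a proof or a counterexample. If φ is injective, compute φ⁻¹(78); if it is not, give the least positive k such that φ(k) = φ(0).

59

We have gcd(86, 118) = 2 > 1. Taking x_1 = 0 and x_2 = 59: φ(0) = 41 and φ(59) = 86·59 + 41 = 5115 ≡ 41 (mod 118).
So φ(0) = φ(59) while 0 ≠ 59, thus φ is not injective.
Since φ is not injective, we find the least positive k with φ(k) = φ(0): this means 86k ≡ 0 (mod 118), i.e. 118 ∣ 86k. Since gcd(86, 118) = 2, dividing through by 2 this holds exactly when 59 ∣ 43k, and as gcd(43, 59) = 1, exactly when 59 ∣ k.
The smallest positive such k is 59.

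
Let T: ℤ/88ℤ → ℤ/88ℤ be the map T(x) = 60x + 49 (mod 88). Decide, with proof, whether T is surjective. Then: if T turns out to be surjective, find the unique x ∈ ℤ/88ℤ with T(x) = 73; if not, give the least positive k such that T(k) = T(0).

Since gcd(60, 88) = 4, we have 60x ≡ 0 (mod 4) for all x, so T(x) ≡ 1 (mod 4).
But 0 ≢ 1 (mod 4), so 0 ∈ ℤ/88ℤ has no preimage. Thus T is not surjective.
Since T is not surjective, we find the least positive k with T(k) = T(0): this means 60k ≡ 0 (mod 88), i.e. 88 ∣ 60k. Since gcd(60, 88) = 4, dividing through by 4 this holds exactly when 22 ∣ 15k, and as gcd(15, 22) = 1, exactly when 22 ∣ k.
The smallest positive such k is 22.

22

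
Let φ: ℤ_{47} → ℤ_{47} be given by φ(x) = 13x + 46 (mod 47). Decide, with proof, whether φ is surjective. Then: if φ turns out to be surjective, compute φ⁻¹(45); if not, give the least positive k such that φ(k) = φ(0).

18

Recall: surjectivity means every element of the codomain has a preimage under φ.
Since gcd(13, 47) = 1, 13 is invertible modulo 47. Euclid's algorithm: 47 = 3·13 + 8, 13 = 1·8 + 5, 8 = 1·5 + 3, 5 = 1·3 + 2, 3 = 1·2 + 1; back-substituting gives 1 = 29·13 − 8·47, so 13⁻¹ ≡ 29 (mod 47).
Then y ↦ 29(y − 46) is a two-sided inverse to φ, so every y ∈ ℤ_{47} has a preimage.
Therefore φ is surjective.
Since φ is surjective, we find φ⁻¹(45): we need 13x ≡ 45 − 46 ≡ 46 (mod 47). Using 13⁻¹ = 29: x ≡ 29·46 = 1334 = 28·47 + 18, so x = 18.
Check: φ(18) = 13·18 + 46 = 280 = 5·47 + 45 ≡ 45 (mod 47).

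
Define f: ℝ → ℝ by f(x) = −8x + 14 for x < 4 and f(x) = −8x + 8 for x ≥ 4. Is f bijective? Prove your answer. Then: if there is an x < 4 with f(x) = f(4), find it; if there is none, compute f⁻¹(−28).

9/2

Both pieces are strictly decreasing (slopes −8 and −8), so each is injective on its own interval.
The left piece maps (−∞, 4) onto (−18, ∞); the right piece maps [4, ∞) onto (−∞, −24].
The images leave a gap (−18 has no preimage), so f is not surjective, hence not bijective.
Because the two images are disjoint, no x < 4 has f(x) = f(4), so we compute f⁻¹(−28): −28 lies in (−∞, −24], so solve −8x + 8 = −28: x = (−28 − 8)/(−8) = 9/2.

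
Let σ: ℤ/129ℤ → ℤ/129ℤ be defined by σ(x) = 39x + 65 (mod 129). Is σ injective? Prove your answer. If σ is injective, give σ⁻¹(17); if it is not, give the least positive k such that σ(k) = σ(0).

43

We have gcd(39, 129) = 3 > 1. Taking s = 0 and t = 43: σ(0) = 65 and σ(43) = 39·43 + 65 = 1742 ≡ 65 (mod 129).
So σ(0) = σ(43) while 0 ≠ 43, so σ is not injective.
Since σ is not injective, we find the least positive k with σ(k) = σ(0): this means 39k ≡ 0 (mod 129), i.e. 129 ∣ 39k. Since gcd(39, 129) = 3, dividing through by 3 this holds exactly when 43 ∣ 13k, and as gcd(13, 43) = 1, exactly when 43 ∣ k.
The smallest positive such k is 43.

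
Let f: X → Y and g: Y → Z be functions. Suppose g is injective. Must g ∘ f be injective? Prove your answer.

not injective

No. Take X = {0, 1}, Y = Z = {0, 1, 2, 3}, f(0) = f(1) = 0, and g = identity (injective).
Then (g ∘ f)(0) = (g ∘ f)(1) = 0 with 0 ≠ 1, so g ∘ f is not injective.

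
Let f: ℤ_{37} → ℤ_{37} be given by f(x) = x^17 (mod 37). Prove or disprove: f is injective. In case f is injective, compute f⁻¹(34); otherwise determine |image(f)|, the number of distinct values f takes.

Since 37 is prime, the nonzero elements of ℤ_{37} form a cyclic group of order 36.
As gcd(17, 36) = 1, raising to the 17th power is a bijection on this group: if a^17 ≡ b^17 then (ab^{−1})^17 = 1, and the only element of order dividing gcd(17, 36) = 1 is 1, so a = b.
With f(0) = 0 this makes f injective on all of ℤ_{37}, hence bijective (finite equal-size domain and codomain). In particular f is injective.
Since f is injective, we find the preimage of 34. The inverse of x ↦ x^17 on (ℤ_{37})^× is x ↦ x^17, because 17·17 = 289 = 8·36 + 1 ≡ 1 (mod 36) and x^{36} = 1 for x ≠ 0 (Fermat). So f⁻¹(34) = 34^17 mod 37.
Repeated squaring mod 37: 34^1 ≡ 34, 34^2 ≡ 34² = 1156 ≡ 9, 34^4 ≡ 9² = 81 ≡ 7, 34^8 ≡ 7² = 49 ≡ 12, 34^16 ≡ 12² = 144 ≡ 33. Since 17 = 16 + 1, 34^17 ≡ 33·34: 33·34 = 1122 ≡ 12. So 34^17 ≡ 12 (mod 37).
Hence f⁻¹(34) = 12.

12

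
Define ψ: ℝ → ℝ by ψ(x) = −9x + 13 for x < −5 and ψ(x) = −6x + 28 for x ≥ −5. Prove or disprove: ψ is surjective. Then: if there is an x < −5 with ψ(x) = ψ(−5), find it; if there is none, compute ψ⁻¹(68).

Both pieces are strictly decreasing (slopes −9 and −6), so each is injective on its own interval.
The left piece maps (−∞, −5) onto (58, ∞); the right piece maps [−5, ∞) onto (−∞, 58].
These images together cover ℝ, so ψ is surjective.
Because the two images are disjoint, no x < −5 has ψ(x) = ψ(−5), so we compute ψ⁻¹(68): 68 lies in (58, ∞), so solve −9x + 13 = 68: x = (68 − 13)/(−9) = −55/9.

-55/9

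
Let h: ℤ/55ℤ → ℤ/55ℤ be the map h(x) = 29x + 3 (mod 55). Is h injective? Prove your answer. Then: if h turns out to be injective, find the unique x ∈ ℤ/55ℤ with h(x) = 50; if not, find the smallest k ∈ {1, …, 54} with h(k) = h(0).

13

Suppose h(s) = h(t) in ℤ/55ℤ. Then 29s + 3 ≡ 29t + 3 (mod 55), thus 29(s − t) ≡ 0 (mod 55).
Since gcd(29, 55) = 1, 29 is invertible modulo 55, thus s − t ≡ 0 (mod 55), i.e. s = t.
Therefore h is injective.
We now compute 29⁻¹ mod 55 explicitly. Euclid's algorithm: 55 = 1·29 + 26, 29 = 1·26 + 3, 26 = 8·3 + 2, 3 = 1·2 + 1; back-substituting gives 1 = 19·29 − 10·55, so 29⁻¹ ≡ 19 (mod 55).
Since h is injective, we compute h⁻¹(50): solve 29x + 3 ≡ 50 (mod 55), i.e. 29x ≡ 47 (mod 55).
Multiplying by 29⁻¹ = 19 gives x ≡ 19·47 = 893 = 16·55 + 13 ≡ 13 (mod 55).
Check: h(13) = 29·13 + 3 = 380 = 6·55 + 50 ≡ 50 (mod 55).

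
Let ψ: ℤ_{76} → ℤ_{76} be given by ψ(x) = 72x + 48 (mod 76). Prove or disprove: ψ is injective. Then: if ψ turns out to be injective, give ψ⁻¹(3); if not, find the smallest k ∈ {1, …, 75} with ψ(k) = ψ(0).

We have gcd(72, 76) = 4 > 1. Taking a = 0 and b = 19: ψ(0) = 48 and ψ(19) = 72·19 + 48 = 1416 ≡ 48 (mod 76).
So ψ(0) = ψ(19) while 0 ≠ 19, hence ψ is not injective.
Since ψ is not injective, we find the least positive k with ψ(k) = ψ(0): this means 72k ≡ 0 (mod 76), i.e. 76 ∣ 72k. Since gcd(72, 76) = 4, dividing through by 4 this holds exactly when 19 ∣ 18k, and as gcd(18, 19) = 1, exactly when 19 ∣ k.
The smallest positive such k is 19.

19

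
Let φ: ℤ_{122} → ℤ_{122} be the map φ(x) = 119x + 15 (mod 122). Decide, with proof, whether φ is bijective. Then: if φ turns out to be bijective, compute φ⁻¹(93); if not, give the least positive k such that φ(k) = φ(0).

If φ(a) = φ(b), then 119a ≡ 119b (mod 122). Because gcd(119, 122) = 1, we may cancel 119 to get a ≡ b (mod 122).
We now compute 119⁻¹ mod 122 explicitly. Euclid's algorithm: 122 = 1·119 + 3, 119 = 39·3 + 2, 3 = 1·2 + 1; back-substituting gives 1 = 81·119 − 79·122, so 119⁻¹ ≡ 81 (mod 122).
For any y ∈ ℤ_{122}, x = 81(y − 15) mod 122 satisfies φ(x) = 119·81(y − 15) + 15 ≡ y (since 119·81 ≡ 1 mod 122). So every y has a preimage.
Hence φ is bijective.
Since φ is bijective, we find φ⁻¹(93): we need 119x ≡ 93 − 15 ≡ 78 (mod 122). Using 119⁻¹ = 81: x ≡ 81·78 = 6318 = 51·122 + 96, so x = 96.
Check: φ(96) = 119·96 + 15 = 11439 = 93·122 + 93 ≡ 93 (mod 122).

96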